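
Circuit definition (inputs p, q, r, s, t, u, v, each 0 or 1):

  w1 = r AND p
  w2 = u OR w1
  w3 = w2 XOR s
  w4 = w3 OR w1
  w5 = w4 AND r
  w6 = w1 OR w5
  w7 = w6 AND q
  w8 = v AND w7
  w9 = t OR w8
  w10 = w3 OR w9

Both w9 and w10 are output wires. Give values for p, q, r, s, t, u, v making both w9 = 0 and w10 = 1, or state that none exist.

Check with p=0, q=1, r=1, s=1, t=0, u=0, v=0:
w1 = r AND p = 1 AND 0 = 0
w2 = u OR w1 = 0 OR 0 = 0
w3 = w2 XOR s = 0 XOR 1 = 1
w4 = w3 OR w1 = 1 OR 0 = 1
w5 = w4 AND r = 1 AND 1 = 1
w6 = w1 OR w5 = 0 OR 1 = 1
w7 = w6 AND q = 1 AND 1 = 1
w8 = v AND w7 = 0 AND 1 = 0
w9 = t OR w8 = 0 OR 0 = 0
w10 = w3 OR w9 = 1 OR 0 = 1
So w9 = 0 and w10 = 1.

p=0, q=1, r=1, s=1, t=0, u=0, v=0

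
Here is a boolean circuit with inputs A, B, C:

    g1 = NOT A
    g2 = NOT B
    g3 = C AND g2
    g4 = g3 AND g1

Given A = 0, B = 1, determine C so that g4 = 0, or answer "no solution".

C=1

g4 = g3 AND g1 must be 0, so at least one of g3, g1 is 0.
Check with A = 0, B = 1 and C=1:
g1 = NOT A = NOT 0 = 1
g2 = NOT B = NOT 1 = 0
g3 = C AND g2 = 1 AND 0 = 0
g4 = g3 AND g1 = 0 AND 1 = 0
So g4 = 0.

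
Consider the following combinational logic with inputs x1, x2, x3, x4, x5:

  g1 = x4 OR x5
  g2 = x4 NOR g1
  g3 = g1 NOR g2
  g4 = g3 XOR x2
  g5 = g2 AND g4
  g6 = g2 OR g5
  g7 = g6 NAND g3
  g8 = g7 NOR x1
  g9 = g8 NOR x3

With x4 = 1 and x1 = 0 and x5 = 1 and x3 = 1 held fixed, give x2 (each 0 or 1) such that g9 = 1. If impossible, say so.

no solution exists

With x4 = 1 and x1 = 0 and x5 = 1 and x3 = 1 fixed, none of the 2 settings of x2 give g9 = 1.
For example, with x2=1:
g1 = x4 OR x5 = 1 OR 1 = 1
g2 = x4 NOR g1 = 1 NOR 1 = 0
g3 = g1 NOR g2 = 1 NOR 0 = 0
g4 = g3 XOR x2 = 0 XOR 1 = 1
g5 = g2 AND g4 = 0 AND 1 = 0
g6 = g2 OR g5 = 0 OR 0 = 0
g7 = g6 NAND g3 = 0 NAND 0 = 1
g8 = g7 NOR x1 = 1 NOR 0 = 0
g9 = g8 NOR x3 = 0 NOR 1 = 0
giving g9 = 0 ≠ 1.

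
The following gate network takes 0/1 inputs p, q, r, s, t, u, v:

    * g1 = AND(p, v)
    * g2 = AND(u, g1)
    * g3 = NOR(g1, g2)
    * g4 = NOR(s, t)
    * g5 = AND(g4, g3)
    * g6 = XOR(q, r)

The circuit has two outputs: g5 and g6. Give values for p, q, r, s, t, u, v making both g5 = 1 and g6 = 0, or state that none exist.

Check with p=1, q=0, r=0, s=0, t=0, u=0, v=0:
g1 = AND(p, v) = AND(1, 0) = 0
g2 = AND(u, g1) = AND(0, 0) = 0
g3 = NOR(g1, g2) = NOR(0, 0) = 1
g4 = NOR(s, t) = NOR(0, 0) = 1
g5 = AND(g4, g3) = AND(1, 1) = 1
g6 = XOR(q, r) = XOR(0, 0) = 0
So g5 = 1 and g6 = 0.

p=1, q=0, r=0, s=0, t=0, u=0, v=0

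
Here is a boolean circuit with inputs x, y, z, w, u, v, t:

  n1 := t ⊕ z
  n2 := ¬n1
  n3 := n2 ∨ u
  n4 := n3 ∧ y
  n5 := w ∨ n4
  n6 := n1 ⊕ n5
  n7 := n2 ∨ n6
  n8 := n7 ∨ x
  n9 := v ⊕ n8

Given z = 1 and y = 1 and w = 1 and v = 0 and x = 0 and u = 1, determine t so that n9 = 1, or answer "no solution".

Check with z = 1 and y = 1 and w = 1 and v = 0 and x = 0 and u = 1 and t=1:
n1 = t ⊕ z = 1 ⊕ 1 = 0
n2 = ¬n1 = ¬0 = 1
n3 = n2 ∨ u = 1 ∨ 1 = 1
n4 = n3 ∧ y = 1 ∧ 1 = 1
n5 = w ∨ n4 = 1 ∨ 1 = 1
n6 = n1 ⊕ n5 = 0 ⊕ 1 = 1
n7 = n2 ∨ n6 = 1 ∨ 1 = 1
n8 = n7 ∨ x = 1 ∨ 0 = 1
n9 = v ⊕ n8 = 0 ⊕ 1 = 1
So n9 = 1.

t=1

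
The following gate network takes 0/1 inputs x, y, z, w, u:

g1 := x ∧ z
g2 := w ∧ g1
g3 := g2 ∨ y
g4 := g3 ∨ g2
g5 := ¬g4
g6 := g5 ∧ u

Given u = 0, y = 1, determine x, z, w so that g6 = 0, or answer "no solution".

Check with u = 0, y = 1 and x=0, z=1, w=0:
g1 = x ∧ z = 0 ∧ 1 = 0
g2 = w ∧ g1 = 0 ∧ 0 = 0
g3 = g2 ∨ y = 0 ∨ 1 = 1
g4 = g3 ∨ g2 = 1 ∨ 0 = 1
g5 = ¬g4 = ¬1 = 0
g6 = g5 ∧ u = 0 ∧ 0 = 0
So g6 = 0.

x=0 z=1 w=0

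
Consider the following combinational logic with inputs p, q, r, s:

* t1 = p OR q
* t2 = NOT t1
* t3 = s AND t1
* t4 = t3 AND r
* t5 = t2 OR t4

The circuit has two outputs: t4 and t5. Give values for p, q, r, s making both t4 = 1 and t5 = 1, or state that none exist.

p=1, q=0, r=1, s=1

Check with p=1, q=0, r=1, s=1:
t1 = p OR q = 1 OR 0 = 1
t2 = NOT t1 = NOT 1 = 0
t3 = s AND t1 = 1 AND 1 = 1
t4 = t3 AND r = 1 AND 1 = 1
t5 = t2 OR t4 = 0 OR 1 = 1
So t4 = 1 and t5 = 1.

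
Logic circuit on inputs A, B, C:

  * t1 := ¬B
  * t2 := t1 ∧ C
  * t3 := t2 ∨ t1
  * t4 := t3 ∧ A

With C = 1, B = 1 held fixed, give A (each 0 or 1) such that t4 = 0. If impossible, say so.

Check with C = 1, B = 1 and A=1:
t1 = ¬B = ¬1 = 0
t2 = t1 ∧ C = 0 ∧ 1 = 0
t3 = t2 ∨ t1 = 0 ∨ 0 = 0
t4 = t3 ∧ A = 0 ∧ 1 = 0
So t4 = 0.

A=1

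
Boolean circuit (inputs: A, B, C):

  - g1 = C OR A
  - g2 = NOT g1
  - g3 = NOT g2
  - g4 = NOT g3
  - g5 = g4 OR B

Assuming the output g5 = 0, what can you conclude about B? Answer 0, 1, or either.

g5 = g4 OR B must be 0, so both g4 = 0 and B = 0.
Every assignment with g5 = 0 has B = 0; there are 3 such assignment(s).
  A=0, B=0, C=1
  A=1, B=0, C=0
  A=1, B=0, C=1

0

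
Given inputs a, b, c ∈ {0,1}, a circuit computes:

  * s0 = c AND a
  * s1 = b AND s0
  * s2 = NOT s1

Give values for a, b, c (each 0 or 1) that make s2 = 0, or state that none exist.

Check with a=1 b=1 c=1:
s0 = c AND a = 1 AND 1 = 1
s1 = b AND s0 = 1 AND 1 = 1
s2 = NOT s1 = NOT 1 = 0
So s2 = 0 as required.

a=1 b=1 c=1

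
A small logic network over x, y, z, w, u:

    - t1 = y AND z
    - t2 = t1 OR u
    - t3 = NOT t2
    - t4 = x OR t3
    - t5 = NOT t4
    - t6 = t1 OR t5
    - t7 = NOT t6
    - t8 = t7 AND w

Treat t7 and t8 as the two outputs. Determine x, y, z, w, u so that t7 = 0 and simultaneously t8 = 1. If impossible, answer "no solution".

no solution exists

Across all 32 input combinations, none give both t7 = 0 and t8 = 1.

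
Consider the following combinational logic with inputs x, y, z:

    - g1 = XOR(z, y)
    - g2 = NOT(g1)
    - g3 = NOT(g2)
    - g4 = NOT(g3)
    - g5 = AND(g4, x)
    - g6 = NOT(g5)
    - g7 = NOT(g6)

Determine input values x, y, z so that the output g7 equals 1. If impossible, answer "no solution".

x=1 y=1 z=1

g7 = NOT(g6) must be 1, so g6 = 0.
g6 = NOT(g5) must be 0, so g5 = 1.
Check with x=1 y=1 z=1:
g1 = XOR(z, y) = XOR(1, 1) = 0
g2 = NOT(g1) = NOT 0 = 1
g3 = NOT(g2) = NOT 1 = 0
g4 = NOT(g3) = NOT 0 = 1
g5 = AND(g4, x) = AND(1, 1) = 1
g6 = NOT(g5) = NOT 1 = 0
g7 = NOT(g6) = NOT 0 = 1
So g7 = 1 as required.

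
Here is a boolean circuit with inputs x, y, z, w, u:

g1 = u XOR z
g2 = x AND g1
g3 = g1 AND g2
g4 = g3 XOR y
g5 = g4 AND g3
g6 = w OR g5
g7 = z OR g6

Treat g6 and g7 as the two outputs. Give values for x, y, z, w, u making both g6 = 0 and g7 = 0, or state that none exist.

Check with x=0 y=1 z=0 w=0 u=0:
g1 = u XOR z = 0 XOR 0 = 0
g2 = x AND g1 = 0 AND 0 = 0
g3 = g1 AND g2 = 0 AND 0 = 0
g4 = g3 XOR y = 0 XOR 1 = 1
g5 = g4 AND g3 = 1 AND 0 = 0
g6 = w OR g5 = 0 OR 0 = 0
g7 = z OR g6 = 0 OR 0 = 0
So g6 = 0 and g7 = 0.

x=0 y=1 z=0 w=0 u=0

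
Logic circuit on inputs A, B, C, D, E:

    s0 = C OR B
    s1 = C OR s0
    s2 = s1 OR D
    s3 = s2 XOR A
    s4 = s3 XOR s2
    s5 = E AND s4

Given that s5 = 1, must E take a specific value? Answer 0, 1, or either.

s5 = E AND s4 must be 1, so both E = 1 and s4 = 1.
s4 = s3 XOR s2 must be 1, so s3 and s2 differ.
Every assignment with s5 = 1 has E = 1; there are 8 such assignment(s).

1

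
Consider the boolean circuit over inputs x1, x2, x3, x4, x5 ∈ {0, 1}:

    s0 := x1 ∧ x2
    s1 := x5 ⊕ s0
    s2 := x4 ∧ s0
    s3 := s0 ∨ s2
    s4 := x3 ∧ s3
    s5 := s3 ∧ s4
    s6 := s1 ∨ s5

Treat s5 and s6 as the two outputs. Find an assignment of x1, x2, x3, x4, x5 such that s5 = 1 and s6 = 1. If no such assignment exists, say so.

Check with x1=1, x2=1, x3=1, x4=0, x5=1:
s0 = x1 ∧ x2 = 1 ∧ 1 = 1
s1 = x5 ⊕ s0 = 1 ⊕ 1 = 0
s2 = x4 ∧ s0 = 0 ∧ 1 = 0
s3 = s0 ∨ s2 = 1 ∨ 0 = 1
s4 = x3 ∧ s3 = 1 ∧ 1 = 1
s5 = s3 ∧ s4 = 1 ∧ 1 = 1
s6 = s1 ∨ s5 = 0 ∨ 1 = 1
So s5 = 1 and s6 = 1.

x1=1, x2=1, x3=1, x4=0, x5=1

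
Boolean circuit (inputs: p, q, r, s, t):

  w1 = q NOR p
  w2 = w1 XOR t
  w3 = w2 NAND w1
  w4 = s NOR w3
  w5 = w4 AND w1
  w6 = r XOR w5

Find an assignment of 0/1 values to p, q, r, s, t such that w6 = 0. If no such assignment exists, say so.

w6 = r XOR w5 must be 0, so r and w5 are equal.
Check with p=1, q=1, r=0, s=1, t=1:
w1 = q NOR p = 1 NOR 1 = 0
w2 = w1 XOR t = 0 XOR 1 = 1
w3 = w2 NAND w1 = 1 NAND 0 = 1
w4 = s NOR w3 = 1 NOR 1 = 0
w5 = w4 AND w1 = 0 AND 0 = 0
w6 = r XOR w5 = 0 XOR 0 = 0
So w6 = 0 as required.

p=1, q=1, r=0, s=1, t=1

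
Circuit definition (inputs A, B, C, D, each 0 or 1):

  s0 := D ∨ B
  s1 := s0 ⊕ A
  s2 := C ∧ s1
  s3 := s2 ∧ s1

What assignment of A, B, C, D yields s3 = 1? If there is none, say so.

s3 = s2 ∧ s1 must be 1, so both s2 = 1 and s1 = 1.
s2 = C ∧ s1 must be 1, so both C = 1 and s1 = 1.
Check with A=0, B=1, C=1, D=1:
s0 = D ∨ B = 1 ∨ 1 = 1
s1 = s0 ⊕ A = 1 ⊕ 0 = 1
s2 = C ∧ s1 = 1 ∧ 1 = 1
s3 = s2 ∧ s1 = 1 ∧ 1 = 1
So s3 = 1 as required.

A=0, B=1, C=1, D=1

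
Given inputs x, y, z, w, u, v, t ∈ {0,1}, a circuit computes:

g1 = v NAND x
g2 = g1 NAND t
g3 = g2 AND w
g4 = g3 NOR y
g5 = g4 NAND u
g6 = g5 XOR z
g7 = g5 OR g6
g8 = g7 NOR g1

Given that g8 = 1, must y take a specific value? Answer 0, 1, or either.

g8 = g7 NOR g1 must be 1, so both g7 = 0 and g1 = 0.
g7 = g5 OR g6 must be 0, so both g5 = 0 and g6 = 0.
Every assignment with g8 = 1 has y = 0; there are 2 such assignment(s).
  x=1, y=0, z=0, w=0, u=1, v=1, t=0
  x=1, y=0, z=0, w=0, u=1, v=1, t=1

0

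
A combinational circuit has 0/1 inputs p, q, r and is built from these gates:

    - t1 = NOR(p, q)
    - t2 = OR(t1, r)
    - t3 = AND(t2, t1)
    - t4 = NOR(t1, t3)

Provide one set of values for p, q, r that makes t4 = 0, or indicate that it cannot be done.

p=0 q=0 r=1

t4 = NOR(t1, t3) must be 0, so at least one of t1, t3 is 1.
Check with p=0 q=0 r=1:
t1 = NOR(p, q) = NOR(0, 0) = 1
t2 = OR(t1, r) = OR(1, 1) = 1
t3 = AND(t2, t1) = AND(1, 1) = 1
t4 = NOR(t1, t3) = NOR(1, 1) = 0
So t4 = 0 as required.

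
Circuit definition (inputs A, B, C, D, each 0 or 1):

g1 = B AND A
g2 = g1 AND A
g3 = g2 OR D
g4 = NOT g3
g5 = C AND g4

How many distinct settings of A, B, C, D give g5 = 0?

13

g5 = C AND g4 must be 0, so at least one of C, g4 is 0.
Enumerating the 16 input combinations, 13 give g5 = 0 and 3 give g5 = 1.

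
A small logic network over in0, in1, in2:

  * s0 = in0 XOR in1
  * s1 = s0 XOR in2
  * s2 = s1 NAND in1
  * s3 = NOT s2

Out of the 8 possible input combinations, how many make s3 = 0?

s3 = NOT s2 must be 0, so s2 = 1.
s2 = s1 NAND in1 must be 1, so at least one of s1, in1 is 0.
Satisfying assignments:
  in0=0, in1=0, in2=0
  in0=0, in1=0, in2=1
  in0=0, in1=1, in2=1
  in0=1, in1=0, in2=0
  in0=1, in1=0, in2=1
  in0=1, in1=1, in2=0

6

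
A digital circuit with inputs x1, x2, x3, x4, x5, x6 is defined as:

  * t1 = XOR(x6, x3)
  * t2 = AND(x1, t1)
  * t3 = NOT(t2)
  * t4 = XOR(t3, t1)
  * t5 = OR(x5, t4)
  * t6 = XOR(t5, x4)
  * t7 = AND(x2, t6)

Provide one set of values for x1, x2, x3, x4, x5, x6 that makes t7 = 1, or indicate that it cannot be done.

t7 = AND(x2, t6) must be 1, so both x2 = 1 and t6 = 1.
t6 = XOR(t5, x4) must be 1, so t5 and x4 differ.
Check with x1=0, x2=1, x3=0, x4=1, x5=0, x6=1:
t1 = XOR(x6, x3) = XOR(1, 0) = 1
t2 = AND(x1, t1) = AND(0, 1) = 0
t3 = NOT(t2) = NOT 0 = 1
t4 = XOR(t3, t1) = XOR(1, 1) = 0
t5 = OR(x5, t4) = OR(0, 0) = 0
t6 = XOR(t5, x4) = XOR(0, 1) = 1
t7 = AND(x2, t6) = AND(1, 1) = 1
So t7 = 1 as required.

x1=0, x2=1, x3=0, x4=1, x5=0, x6=1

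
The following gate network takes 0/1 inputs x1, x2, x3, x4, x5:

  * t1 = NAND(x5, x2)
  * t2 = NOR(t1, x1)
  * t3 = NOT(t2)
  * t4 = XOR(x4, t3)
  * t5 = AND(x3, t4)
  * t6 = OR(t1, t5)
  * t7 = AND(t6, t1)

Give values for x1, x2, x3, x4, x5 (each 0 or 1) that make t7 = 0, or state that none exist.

t7 = AND(t6, t1) must be 0, so at least one of t6, t1 is 0.
Check with x1=1, x2=1, x3=1, x4=0, x5=1:
t1 = NAND(x5, x2) = NAND(1, 1) = 0
t2 = NOR(t1, x1) = NOR(0, 1) = 0
t3 = NOT(t2) = NOT 0 = 1
t4 = XOR(x4, t3) = XOR(0, 1) = 1
t5 = AND(x3, t4) = AND(1, 1) = 1
t6 = OR(t1, t5) = OR(0, 1) = 1
t7 = AND(t6, t1) = AND(1, 0) = 0
So t7 = 0 as required.

x1=1, x2=1, x3=1, x4=0, x5=1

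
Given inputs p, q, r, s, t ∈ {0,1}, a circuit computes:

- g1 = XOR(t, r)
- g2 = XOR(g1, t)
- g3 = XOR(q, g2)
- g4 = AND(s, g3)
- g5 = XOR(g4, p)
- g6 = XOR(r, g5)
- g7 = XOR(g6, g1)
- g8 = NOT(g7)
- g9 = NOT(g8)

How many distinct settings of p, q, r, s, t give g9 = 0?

16

g9 = NOT(g8) must be 0, so g8 = 1.
g8 = NOT(g7) must be 1, so g7 = 0.
g7 = XOR(g6, g1) must be 0, so g6 and g1 are equal.
Enumerating the 32 input combinations, 16 give g9 = 0 and 16 give g9 = 1.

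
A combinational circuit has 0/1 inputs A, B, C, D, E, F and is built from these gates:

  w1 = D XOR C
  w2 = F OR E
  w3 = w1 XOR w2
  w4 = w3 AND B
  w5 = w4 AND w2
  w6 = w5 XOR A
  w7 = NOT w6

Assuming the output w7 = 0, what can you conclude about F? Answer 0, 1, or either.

Both values of F occur among assignments with w7 = 0:
  F=0: A=0, B=1, C=0, D=0, E=1, F=0
  F=1: A=0, B=1, C=0, D=0, E=0, F=1

either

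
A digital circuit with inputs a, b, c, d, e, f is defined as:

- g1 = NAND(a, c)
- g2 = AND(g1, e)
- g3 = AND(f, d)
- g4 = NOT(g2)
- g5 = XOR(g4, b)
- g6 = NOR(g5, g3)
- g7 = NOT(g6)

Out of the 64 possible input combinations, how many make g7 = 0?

g7 = NOT(g6) must be 0, so g6 = 1.
g6 = NOR(g5, g3) must be 1, so both g5 = 0 and g3 = 0.
Enumerating the 64 input combinations, 24 give g7 = 0 and 40 give g7 = 1.

24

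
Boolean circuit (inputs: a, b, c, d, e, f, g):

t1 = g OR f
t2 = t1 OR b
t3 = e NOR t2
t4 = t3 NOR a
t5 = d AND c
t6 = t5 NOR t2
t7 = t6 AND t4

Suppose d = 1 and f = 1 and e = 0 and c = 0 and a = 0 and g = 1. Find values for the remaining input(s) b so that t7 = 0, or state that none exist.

b=1

t7 = t6 AND t4 must be 0, so at least one of t6, t4 is 0.
Check with d = 1 and f = 1 and e = 0 and c = 0 and a = 0 and g = 1 and b=1:
t1 = g OR f = 1 OR 1 = 1
t2 = t1 OR b = 1 OR 1 = 1
t3 = e NOR t2 = 0 NOR 1 = 0
t4 = t3 NOR a = 0 NOR 0 = 1
t5 = d AND c = 1 AND 0 = 0
t6 = t5 NOR t2 = 0 NOR 1 = 0
t7 = t6 AND t4 = 0 AND 1 = 0
So t7 = 0.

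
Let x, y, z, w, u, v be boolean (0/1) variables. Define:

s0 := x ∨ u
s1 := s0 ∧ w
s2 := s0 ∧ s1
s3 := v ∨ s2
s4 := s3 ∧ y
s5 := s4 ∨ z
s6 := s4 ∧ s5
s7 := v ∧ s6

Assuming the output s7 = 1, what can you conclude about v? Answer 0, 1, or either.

1

s7 = v ∧ s6 must be 1, so both v = 1 and s6 = 1.
s6 = s4 ∧ s5 must be 1, so both s4 = 1 and s5 = 1.
Every assignment with s7 = 1 has v = 1; there are 16 such assignment(s).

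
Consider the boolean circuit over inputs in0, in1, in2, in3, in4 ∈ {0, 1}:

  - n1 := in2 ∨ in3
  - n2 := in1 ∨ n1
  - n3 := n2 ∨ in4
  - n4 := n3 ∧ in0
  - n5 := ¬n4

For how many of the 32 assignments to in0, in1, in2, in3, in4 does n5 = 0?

n5 = ¬n4 must be 0, so n4 = 1.
n4 = n3 ∧ in0 must be 1, so both n3 = 1 and in0 = 1.
n3 = n2 ∨ in4 must be 1, so at least one of n2, in4 is 1.
Enumerating the 32 input combinations, 15 give n5 = 0 and 17 give n5 = 1.

15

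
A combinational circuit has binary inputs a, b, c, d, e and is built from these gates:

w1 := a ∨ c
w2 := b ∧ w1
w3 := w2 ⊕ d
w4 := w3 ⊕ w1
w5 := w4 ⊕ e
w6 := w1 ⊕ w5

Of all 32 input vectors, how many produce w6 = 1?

w6 = w1 ⊕ w5 must be 1, so w1 and w5 differ.
Enumerating the 32 input combinations, 16 give w6 = 1 and 16 give w6 = 0.

16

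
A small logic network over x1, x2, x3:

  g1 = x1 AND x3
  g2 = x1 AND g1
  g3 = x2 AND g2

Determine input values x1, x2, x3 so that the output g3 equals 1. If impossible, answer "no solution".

g3 = x2 AND g2 must be 1, so both x2 = 1 and g2 = 1.
g2 = x1 AND g1 must be 1, so both x1 = 1 and g1 = 1.
g1 = x1 AND x3 must be 1, so both x1 = 1 and x3 = 1.
Check with x1=1, x2=1, x3=1:
g1 = x1 AND x3 = 1 AND 1 = 1
g2 = x1 AND g1 = 1 AND 1 = 1
g3 = x2 AND g2 = 1 AND 1 = 1
So g3 = 1 as required.

x1=1, x2=1, x3=1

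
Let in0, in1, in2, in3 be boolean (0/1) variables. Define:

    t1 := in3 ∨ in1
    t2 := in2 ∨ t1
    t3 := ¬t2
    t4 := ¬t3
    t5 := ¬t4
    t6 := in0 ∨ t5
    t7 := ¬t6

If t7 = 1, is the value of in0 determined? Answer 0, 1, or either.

0

t7 = ¬t6 must be 1, so t6 = 0.
t6 = in0 ∨ t5 must be 0, so both in0 = 0 and t5 = 0.
Every assignment with t7 = 1 has in0 = 0; there are 7 such assignment(s).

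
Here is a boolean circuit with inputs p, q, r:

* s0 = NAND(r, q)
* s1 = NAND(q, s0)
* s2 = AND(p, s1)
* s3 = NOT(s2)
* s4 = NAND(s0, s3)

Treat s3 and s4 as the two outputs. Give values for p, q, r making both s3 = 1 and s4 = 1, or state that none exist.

Check with p=0 q=1 r=1:
s0 = NAND(r, q) = NAND(1, 1) = 0
s1 = NAND(q, s0) = NAND(1, 0) = 1
s2 = AND(p, s1) = AND(0, 1) = 0
s3 = NOT(s2) = NOT 0 = 1
s4 = NAND(s0, s3) = NAND(0, 1) = 1
So s3 = 1 and s4 = 1.

p=0 q=1 r=1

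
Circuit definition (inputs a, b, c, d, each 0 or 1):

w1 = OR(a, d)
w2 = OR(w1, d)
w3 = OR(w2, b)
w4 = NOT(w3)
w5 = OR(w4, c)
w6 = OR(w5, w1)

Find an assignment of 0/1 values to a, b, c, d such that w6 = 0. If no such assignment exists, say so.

w6 = OR(w5, w1) must be 0, so both w5 = 0 and w1 = 0.
w5 = OR(w4, c) must be 0, so both w4 = 0 and c = 0.
Check with a=0, b=1, c=0, d=0:
w1 = OR(a, d) = OR(0, 0) = 0
w2 = OR(w1, d) = OR(0, 0) = 0
w3 = OR(w2, b) = OR(0, 1) = 1
w4 = NOT(w3) = NOT 1 = 0
w5 = OR(w4, c) = OR(0, 0) = 0
w6 = OR(w5, w1) = OR(0, 0) = 0
So w6 = 0 as required.

a=0, b=1, c=0, d=0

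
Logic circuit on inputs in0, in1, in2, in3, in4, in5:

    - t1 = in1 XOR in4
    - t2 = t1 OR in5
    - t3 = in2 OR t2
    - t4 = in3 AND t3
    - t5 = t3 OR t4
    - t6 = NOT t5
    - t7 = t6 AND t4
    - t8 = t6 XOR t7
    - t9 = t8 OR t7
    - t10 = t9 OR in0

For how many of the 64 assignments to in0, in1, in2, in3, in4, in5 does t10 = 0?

28

t10 = t9 OR in0 must be 0, so both t9 = 0 and in0 = 0.
t9 = t8 OR t7 must be 0, so both t8 = 0 and t7 = 0.
Enumerating the 64 input combinations, 28 give t10 = 0 and 36 give t10 = 1.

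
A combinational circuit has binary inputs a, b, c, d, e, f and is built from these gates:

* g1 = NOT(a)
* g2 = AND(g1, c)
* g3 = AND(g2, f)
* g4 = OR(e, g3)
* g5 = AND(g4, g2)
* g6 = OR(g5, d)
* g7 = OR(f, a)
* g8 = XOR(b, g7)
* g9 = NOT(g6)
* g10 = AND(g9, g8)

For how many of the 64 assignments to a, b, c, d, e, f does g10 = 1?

13

g10 = AND(g9, g8) must be 1, so both g9 = 1 and g8 = 1.
g9 = NOT(g6) must be 1, so g6 = 0.
Enumerating the 64 input combinations, 13 give g10 = 1 and 51 give g10 = 0.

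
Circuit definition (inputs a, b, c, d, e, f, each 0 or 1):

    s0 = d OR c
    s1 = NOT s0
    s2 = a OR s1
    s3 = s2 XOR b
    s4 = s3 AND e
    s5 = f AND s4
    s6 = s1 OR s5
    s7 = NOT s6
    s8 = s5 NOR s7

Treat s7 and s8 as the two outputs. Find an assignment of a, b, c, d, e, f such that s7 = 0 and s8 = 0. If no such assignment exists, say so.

Check with a=1, b=0, c=1, d=1, e=1, f=1:
s0 = d OR c = 1 OR 1 = 1
s1 = NOT s0 = NOT 1 = 0
s2 = a OR s1 = 1 OR 0 = 1
s3 = s2 XOR b = 1 XOR 0 = 1
s4 = s3 AND e = 1 AND 1 = 1
s5 = f AND s4 = 1 AND 1 = 1
s6 = s1 OR s5 = 0 OR 1 = 1
s7 = NOT s6 = NOT 1 = 0
s8 = s5 NOR s7 = 1 NOR 0 = 0
So s7 = 0 and s8 = 0.

a=1, b=0, c=1, d=1, e=1, f=1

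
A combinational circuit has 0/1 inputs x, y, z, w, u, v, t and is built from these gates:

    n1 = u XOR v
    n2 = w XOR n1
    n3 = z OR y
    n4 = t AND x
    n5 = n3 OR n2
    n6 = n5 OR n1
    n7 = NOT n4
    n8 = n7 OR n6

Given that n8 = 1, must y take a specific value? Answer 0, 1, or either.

Both values of y occur among assignments with n8 = 1:
  y=0: x=0, y=0, z=0, w=0, u=0, v=0, t=0
  y=1: x=0, y=1, z=0, w=0, u=0, v=0, t=0

either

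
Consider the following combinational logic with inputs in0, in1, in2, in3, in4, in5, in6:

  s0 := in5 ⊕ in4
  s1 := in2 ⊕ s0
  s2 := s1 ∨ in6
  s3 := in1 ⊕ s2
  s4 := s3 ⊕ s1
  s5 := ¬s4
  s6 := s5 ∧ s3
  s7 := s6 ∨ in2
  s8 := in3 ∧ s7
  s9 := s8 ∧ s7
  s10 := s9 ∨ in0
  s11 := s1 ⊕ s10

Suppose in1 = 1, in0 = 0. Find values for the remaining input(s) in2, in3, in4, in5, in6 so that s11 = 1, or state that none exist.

Check with in1 = 1, in0 = 0 and in2=0, in3=1, in4=1, in5=0, in6=0:
s0 = in5 ⊕ in4 = 0 ⊕ 1 = 1
s1 = in2 ⊕ s0 = 0 ⊕ 1 = 1
s2 = s1 ∨ in6 = 1 ∨ 0 = 1
s3 = in1 ⊕ s2 = 1 ⊕ 1 = 0
s4 = s3 ⊕ s1 = 0 ⊕ 1 = 1
s5 = ¬s4 = ¬1 = 0
s6 = s5 ∧ s3 = 0 ∧ 0 = 0
s7 = s6 ∨ in2 = 0 ∨ 0 = 0
s8 = in3 ∧ s7 = 1 ∧ 0 = 0
s9 = s8 ∧ s7 = 0 ∧ 0 = 0
s10 = s9 ∨ in0 = 0 ∨ 0 = 0
s11 = s1 ⊕ s10 = 1 ⊕ 0 = 1
So s11 = 1.

in2=0, in3=1, in4=1, in5=0, in6=0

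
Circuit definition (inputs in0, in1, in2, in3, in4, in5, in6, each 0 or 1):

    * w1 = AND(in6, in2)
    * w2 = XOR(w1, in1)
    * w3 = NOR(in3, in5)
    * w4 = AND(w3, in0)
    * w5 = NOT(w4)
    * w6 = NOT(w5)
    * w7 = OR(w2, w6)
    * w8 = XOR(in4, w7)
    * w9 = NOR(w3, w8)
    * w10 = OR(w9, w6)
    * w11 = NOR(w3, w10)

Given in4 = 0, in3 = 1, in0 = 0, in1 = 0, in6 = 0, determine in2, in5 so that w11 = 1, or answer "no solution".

With in4 = 0, in3 = 1, in0 = 0, in1 = 0, in6 = 0 fixed, none of the 4 settings of in2, in5 give w11 = 1.
For example, with in2=1, in5=1:
w1 = AND(in6, in2) = AND(0, 1) = 0
w2 = XOR(w1, in1) = XOR(0, 0) = 0
w3 = NOR(in3, in5) = NOR(1, 1) = 0
w4 = AND(w3, in0) = AND(0, 0) = 0
w5 = NOT(w4) = NOT 0 = 1
w6 = NOT(w5) = NOT 1 = 0
w7 = OR(w2, w6) = OR(0, 0) = 0
w8 = XOR(in4, w7) = XOR(0, 0) = 0
w9 = NOR(w3, w8) = NOR(0, 0) = 1
w10 = OR(w9, w6) = OR(1, 0) = 1
w11 = NOR(w3, w10) = NOR(0, 1) = 0
giving w11 = 0 ≠ 1.

no solution exists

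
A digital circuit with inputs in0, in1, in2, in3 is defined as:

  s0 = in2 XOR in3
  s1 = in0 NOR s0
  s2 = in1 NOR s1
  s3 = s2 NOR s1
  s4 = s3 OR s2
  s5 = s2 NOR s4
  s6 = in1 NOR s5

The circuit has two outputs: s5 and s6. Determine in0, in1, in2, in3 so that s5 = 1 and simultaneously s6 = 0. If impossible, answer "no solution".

in0=0 in1=1 in2=1 in3=1

Check with in0=0 in1=1 in2=1 in3=1:
s0 = in2 XOR in3 = 1 XOR 1 = 0
s1 = in0 NOR s0 = 0 NOR 0 = 1
s2 = in1 NOR s1 = 1 NOR 1 = 0
s3 = s2 NOR s1 = 0 NOR 1 = 0
s4 = s3 OR s2 = 0 OR 0 = 0
s5 = s2 NOR s4 = 0 NOR 0 = 1
s6 = in1 NOR s5 = 1 NOR 1 = 0
So s5 = 1 and s6 = 0.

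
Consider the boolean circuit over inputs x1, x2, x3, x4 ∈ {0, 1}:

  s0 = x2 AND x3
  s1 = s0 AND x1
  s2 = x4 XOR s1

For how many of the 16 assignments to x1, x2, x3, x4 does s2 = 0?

8

s2 = x4 XOR s1 must be 0, so x4 and s1 are equal.
Enumerating the 16 input combinations, 8 give s2 = 0 and 8 give s2 = 1.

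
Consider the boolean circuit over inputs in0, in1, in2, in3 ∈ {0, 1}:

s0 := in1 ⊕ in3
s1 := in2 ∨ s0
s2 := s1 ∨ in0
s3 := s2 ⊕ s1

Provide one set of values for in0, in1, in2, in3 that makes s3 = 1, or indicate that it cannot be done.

in0=1 in1=1 in2=0 in3=1

s3 = s2 ⊕ s1 must be 1, so s2 and s1 differ.
Check with in0=1 in1=1 in2=0 in3=1:
s0 = in1 ⊕ in3 = 1 ⊕ 1 = 0
s1 = in2 ∨ s0 = 0 ∨ 0 = 0
s2 = s1 ∨ in0 = 0 ∨ 1 = 1
s3 = s2 ⊕ s1 = 1 ⊕ 0 = 1
So s3 = 1 as required.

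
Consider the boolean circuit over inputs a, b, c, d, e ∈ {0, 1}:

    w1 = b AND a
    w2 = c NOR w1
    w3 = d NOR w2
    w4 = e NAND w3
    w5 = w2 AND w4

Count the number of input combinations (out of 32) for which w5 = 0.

20

w5 = w2 AND w4 must be 0, so at least one of w2, w4 is 0.
Enumerating the 32 input combinations, 20 give w5 = 0 and 12 give w5 = 1.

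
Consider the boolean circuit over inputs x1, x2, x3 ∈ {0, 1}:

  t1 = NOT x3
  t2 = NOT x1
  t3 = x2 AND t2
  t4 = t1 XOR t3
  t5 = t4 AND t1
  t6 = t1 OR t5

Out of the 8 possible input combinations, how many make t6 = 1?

t6 = t1 OR t5 must be 1, so at least one of t1, t5 is 1.
Satisfying assignments:
  x1=0, x2=0, x3=0
  x1=0, x2=1, x3=0
  x1=1, x2=0, x3=0
  x1=1, x2=1, x3=0

4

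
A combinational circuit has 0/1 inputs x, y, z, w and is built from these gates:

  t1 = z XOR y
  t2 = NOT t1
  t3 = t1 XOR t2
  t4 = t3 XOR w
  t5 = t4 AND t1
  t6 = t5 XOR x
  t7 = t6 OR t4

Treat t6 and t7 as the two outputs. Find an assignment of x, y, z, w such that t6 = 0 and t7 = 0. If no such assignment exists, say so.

Check with x=0, y=0, z=1, w=1:
t1 = z XOR y = 1 XOR 0 = 1
t2 = NOT t1 = NOT 1 = 0
t3 = t1 XOR t2 = 1 XOR 0 = 1
t4 = t3 XOR w = 1 XOR 1 = 0
t5 = t4 AND t1 = 0 AND 1 = 0
t6 = t5 XOR x = 0 XOR 0 = 0
t7 = t6 OR t4 = 0 OR 0 = 0
So t6 = 0 and t7 = 0.

x=0, y=0, z=1, w=1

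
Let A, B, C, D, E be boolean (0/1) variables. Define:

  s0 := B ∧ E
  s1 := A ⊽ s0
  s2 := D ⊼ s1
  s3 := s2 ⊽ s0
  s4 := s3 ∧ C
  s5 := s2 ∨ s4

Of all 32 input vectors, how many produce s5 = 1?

29

s5 = s2 ∨ s4 must be 1, so at least one of s2, s4 is 1.
Enumerating the 32 input combinations, 29 give s5 = 1 and 3 give s5 = 0.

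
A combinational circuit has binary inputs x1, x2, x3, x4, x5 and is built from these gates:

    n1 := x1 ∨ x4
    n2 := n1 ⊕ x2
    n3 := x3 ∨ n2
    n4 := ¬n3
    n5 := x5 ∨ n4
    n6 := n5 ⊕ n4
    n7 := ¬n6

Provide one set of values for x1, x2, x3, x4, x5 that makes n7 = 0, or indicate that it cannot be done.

x1=0, x2=1, x3=0, x4=0, x5=1

n7 = ¬n6 must be 0, so n6 = 1.
n6 = n5 ⊕ n4 must be 1, so n5 and n4 differ.
Check with x1=0, x2=1, x3=0, x4=0, x5=1:
n1 = x1 ∨ x4 = 0 ∨ 0 = 0
n2 = n1 ⊕ x2 = 0 ⊕ 1 = 1
n3 = x3 ∨ n2 = 0 ∨ 1 = 1
n4 = ¬n3 = ¬1 = 0
n5 = x5 ∨ n4 = 1 ∨ 0 = 1
n6 = n5 ⊕ n4 = 1 ⊕ 0 = 1
n7 = ¬n6 = ¬1 = 0
So n7 = 0 as required.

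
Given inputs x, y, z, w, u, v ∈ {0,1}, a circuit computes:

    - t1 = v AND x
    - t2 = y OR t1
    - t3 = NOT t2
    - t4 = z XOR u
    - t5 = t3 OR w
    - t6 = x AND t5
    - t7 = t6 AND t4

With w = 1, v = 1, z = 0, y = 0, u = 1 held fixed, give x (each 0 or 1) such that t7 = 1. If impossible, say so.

t7 = t6 AND t4 must be 1, so both t6 = 1 and t4 = 1.
Check with w = 1, v = 1, z = 0, y = 0, u = 1 and x=1:
t1 = v AND x = 1 AND 1 = 1
t2 = y OR t1 = 0 OR 1 = 1
t3 = NOT t2 = NOT 1 = 0
t4 = z XOR u = 0 XOR 1 = 1
t5 = t3 OR w = 0 OR 1 = 1
t6 = x AND t5 = 1 AND 1 = 1
t7 = t6 AND t4 = 1 AND 1 = 1
So t7 = 1.

x=1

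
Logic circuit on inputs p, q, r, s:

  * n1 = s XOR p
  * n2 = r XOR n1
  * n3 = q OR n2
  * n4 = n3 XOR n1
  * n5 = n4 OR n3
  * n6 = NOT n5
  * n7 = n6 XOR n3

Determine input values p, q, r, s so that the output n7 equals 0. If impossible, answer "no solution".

n7 = n6 XOR n3 must be 0, so n6 and n3 are equal.
Check with p=0, q=0, r=1, s=1:
n1 = s XOR p = 1 XOR 0 = 1
n2 = r XOR n1 = 1 XOR 1 = 0
n3 = q OR n2 = 0 OR 0 = 0
n4 = n3 XOR n1 = 0 XOR 1 = 1
n5 = n4 OR n3 = 1 OR 0 = 1
n6 = NOT n5 = NOT 1 = 0
n7 = n6 XOR n3 = 0 XOR 0 = 0
So n7 = 0 as required.

p=0, q=0, r=1, s=1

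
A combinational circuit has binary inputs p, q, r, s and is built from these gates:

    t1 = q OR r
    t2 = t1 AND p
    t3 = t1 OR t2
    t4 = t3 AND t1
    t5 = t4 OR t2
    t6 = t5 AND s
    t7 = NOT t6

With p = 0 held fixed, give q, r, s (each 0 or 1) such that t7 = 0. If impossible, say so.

t7 = NOT t6 must be 0, so t6 = 1.
Check with p = 0 and q=0, r=1, s=1:
t1 = q OR r = 0 OR 1 = 1
t2 = t1 AND p = 1 AND 0 = 0
t3 = t1 OR t2 = 1 OR 0 = 1
t4 = t3 AND t1 = 1 AND 1 = 1
t5 = t4 OR t2 = 1 OR 0 = 1
t6 = t5 AND s = 1 AND 1 = 1
t7 = NOT t6 = NOT 1 = 0
So t7 = 0.

q=0, r=1, s=1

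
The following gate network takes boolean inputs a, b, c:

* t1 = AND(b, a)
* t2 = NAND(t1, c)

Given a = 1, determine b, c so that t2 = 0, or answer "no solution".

t2 = NAND(t1, c) must be 0, so both t1 = 1 and c = 1.
t1 = AND(b, a) must be 1, so both b = 1 and a = 1.
Check with a = 1 and b=1, c=1:
t1 = AND(b, a) = AND(1, 1) = 1
t2 = NAND(t1, c) = NAND(1, 1) = 0
So t2 = 0.

b=1 c=1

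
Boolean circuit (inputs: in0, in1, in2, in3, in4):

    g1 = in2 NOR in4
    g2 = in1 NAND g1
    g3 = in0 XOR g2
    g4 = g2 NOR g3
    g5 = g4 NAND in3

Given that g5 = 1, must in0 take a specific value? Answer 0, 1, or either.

either

Both values of in0 occur among assignments with g5 = 1:
  in0=0: in0=0, in1=0, in2=0, in3=0, in4=0
  in0=1: in0=1, in1=0, in2=0, in3=0, in4=0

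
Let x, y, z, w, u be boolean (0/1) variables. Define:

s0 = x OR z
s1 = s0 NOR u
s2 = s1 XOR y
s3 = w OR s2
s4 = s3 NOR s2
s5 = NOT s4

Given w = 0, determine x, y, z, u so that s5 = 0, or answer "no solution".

s5 = NOT s4 must be 0, so s4 = 1.
s4 = s3 NOR s2 must be 1, so both s3 = 0 and s2 = 0.
Check with w = 0 and x=0, y=1, z=0, u=0:
s0 = x OR z = 0 OR 0 = 0
s1 = s0 NOR u = 0 NOR 0 = 1
s2 = s1 XOR y = 1 XOR 1 = 0
s3 = w OR s2 = 0 OR 0 = 0
s4 = s3 NOR s2 = 0 NOR 0 = 1
s5 = NOT s4 = NOT 1 = 0
So s5 = 0.

x=0, y=1, z=0, u=0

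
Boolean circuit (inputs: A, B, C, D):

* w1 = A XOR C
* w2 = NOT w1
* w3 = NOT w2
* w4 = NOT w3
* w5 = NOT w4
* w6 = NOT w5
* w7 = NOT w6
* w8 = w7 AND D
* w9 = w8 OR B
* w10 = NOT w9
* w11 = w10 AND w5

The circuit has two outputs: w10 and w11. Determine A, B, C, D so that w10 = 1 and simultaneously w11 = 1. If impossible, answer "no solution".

A=1 B=0 C=0 D=0

Check with A=1 B=0 C=0 D=0:
w1 = A XOR C = 1 XOR 0 = 1
w2 = NOT w1 = NOT 1 = 0
w3 = NOT w2 = NOT 0 = 1
w4 = NOT w3 = NOT 1 = 0
w5 = NOT w4 = NOT 0 = 1
w6 = NOT w5 = NOT 1 = 0
w7 = NOT w6 = NOT 0 = 1
w8 = w7 AND D = 1 AND 0 = 0
w9 = w8 OR B = 0 OR 0 = 0
w10 = NOT w9 = NOT 0 = 1
w11 = w10 AND w5 = 1 AND 1 = 1
So w10 = 1 and w11 = 1.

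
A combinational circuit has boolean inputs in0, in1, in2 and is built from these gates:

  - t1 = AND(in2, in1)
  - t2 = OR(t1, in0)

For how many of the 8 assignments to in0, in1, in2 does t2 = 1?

t2 = OR(t1, in0) must be 1, so at least one of t1, in0 is 1.
Satisfying assignments:
  in0=0, in1=1, in2=1
  in0=1, in1=0, in2=0
  in0=1, in1=0, in2=1
  in0=1, in1=1, in2=0
  in0=1, in1=1, in2=1

5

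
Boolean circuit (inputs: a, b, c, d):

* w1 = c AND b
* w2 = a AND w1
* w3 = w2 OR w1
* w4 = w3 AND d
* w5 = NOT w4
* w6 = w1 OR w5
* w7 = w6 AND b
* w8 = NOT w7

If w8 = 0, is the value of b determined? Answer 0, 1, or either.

1

w8 = NOT w7 must be 0, so w7 = 1.
w7 = w6 AND b must be 1, so both w6 = 1 and b = 1.
Every assignment with w8 = 0 has b = 1; there are 8 such assignment(s).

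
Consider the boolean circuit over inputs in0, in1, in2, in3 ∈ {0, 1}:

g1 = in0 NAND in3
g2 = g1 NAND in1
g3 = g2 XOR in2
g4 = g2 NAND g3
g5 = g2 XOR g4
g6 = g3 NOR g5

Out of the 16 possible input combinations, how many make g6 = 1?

g6 = g3 NOR g5 must be 1, so both g3 = 0 and g5 = 0.
g3 = g2 XOR in2 must be 0, so g2 and in2 are equal.
g5 = g2 XOR g4 must be 0, so g2 and g4 are equal.
Satisfying assignments:
  in0=0, in1=0, in2=1, in3=0
  in0=0, in1=0, in2=1, in3=1
  in0=1, in1=0, in2=1, in3=0
  in0=1, in1=0, in2=1, in3=1
  in0=1, in1=1, in2=1, in3=1

5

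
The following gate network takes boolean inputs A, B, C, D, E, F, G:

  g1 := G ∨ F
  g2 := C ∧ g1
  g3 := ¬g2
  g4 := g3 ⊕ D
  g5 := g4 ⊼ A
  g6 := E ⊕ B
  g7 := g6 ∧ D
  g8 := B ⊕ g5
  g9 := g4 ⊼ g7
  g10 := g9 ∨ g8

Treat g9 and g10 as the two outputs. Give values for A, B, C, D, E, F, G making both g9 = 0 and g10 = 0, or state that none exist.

Check with A=1, B=0, C=1, D=1, E=1, F=0, G=1:
g1 = G ∨ F = 1 ∨ 0 = 1
g2 = C ∧ g1 = 1 ∧ 1 = 1
g3 = ¬g2 = ¬1 = 0
g4 = g3 ⊕ D = 0 ⊕ 1 = 1
g5 = g4 ⊼ A = 1 ⊼ 1 = 0
g6 = E ⊕ B = 1 ⊕ 0 = 1
g7 = g6 ∧ D = 1 ∧ 1 = 1
g8 = B ⊕ g5 = 0 ⊕ 0 = 0
g9 = g4 ⊼ g7 = 1 ⊼ 1 = 0
g10 = g9 ∨ g8 = 0 ∨ 0 = 0
So g9 = 0 and g10 = 0.

A=1, B=0, C=1, D=1, E=1, F=0, G=1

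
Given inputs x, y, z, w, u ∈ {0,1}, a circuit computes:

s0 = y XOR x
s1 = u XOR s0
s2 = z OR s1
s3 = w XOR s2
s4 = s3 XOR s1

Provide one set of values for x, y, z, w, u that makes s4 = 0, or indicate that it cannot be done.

x=0, y=0, z=1, w=1, u=0

s4 = s3 XOR s1 must be 0, so s3 and s1 are equal.
Check with x=0, y=0, z=1, w=1, u=0:
s0 = y XOR x = 0 XOR 0 = 0
s1 = u XOR s0 = 0 XOR 0 = 0
s2 = z OR s1 = 1 OR 0 = 1
s3 = w XOR s2 = 1 XOR 1 = 0
s4 = s3 XOR s1 = 0 XOR 0 = 0
So s4 = 0 as required.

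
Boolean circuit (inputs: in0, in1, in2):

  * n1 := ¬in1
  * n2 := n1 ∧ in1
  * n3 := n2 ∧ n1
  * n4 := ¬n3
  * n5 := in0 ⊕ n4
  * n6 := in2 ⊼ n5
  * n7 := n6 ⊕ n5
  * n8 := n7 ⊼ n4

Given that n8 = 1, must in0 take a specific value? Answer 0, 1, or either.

0

n8 = n7 ⊼ n4 must be 1, so at least one of n7, n4 is 0.
Every assignment with n8 = 1 has in0 = 0; there are 2 such assignment(s).
  in0=0, in1=0, in2=0
  in0=0, in1=1, in2=0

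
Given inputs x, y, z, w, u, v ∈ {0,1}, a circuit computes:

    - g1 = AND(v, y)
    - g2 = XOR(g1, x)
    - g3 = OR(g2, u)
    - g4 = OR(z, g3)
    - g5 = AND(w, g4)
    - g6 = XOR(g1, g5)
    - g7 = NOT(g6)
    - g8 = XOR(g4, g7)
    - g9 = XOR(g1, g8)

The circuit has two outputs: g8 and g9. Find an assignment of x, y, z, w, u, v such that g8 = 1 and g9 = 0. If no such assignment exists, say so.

Check with x=1, y=1, z=1, w=0, u=1, v=1:
g1 = AND(v, y) = AND(1, 1) = 1
g2 = XOR(g1, x) = XOR(1, 1) = 0
g3 = OR(g2, u) = OR(0, 1) = 1
g4 = OR(z, g3) = OR(1, 1) = 1
g5 = AND(w, g4) = AND(0, 1) = 0
g6 = XOR(g1, g5) = XOR(1, 0) = 1
g7 = NOT(g6) = NOT 1 = 0
g8 = XOR(g4, g7) = XOR(1, 0) = 1
g9 = XOR(g1, g8) = XOR(1, 1) = 0
So g8 = 1 and g9 = 0.

x=1, y=1, z=1, w=0, u=1, v=1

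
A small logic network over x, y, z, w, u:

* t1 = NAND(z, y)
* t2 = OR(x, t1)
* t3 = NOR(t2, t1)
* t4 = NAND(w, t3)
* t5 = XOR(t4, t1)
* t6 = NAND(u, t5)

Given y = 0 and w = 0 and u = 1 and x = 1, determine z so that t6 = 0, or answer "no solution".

no solution exists

With y = 0 and w = 0 and u = 1 and x = 1 fixed, none of the 2 settings of z give t6 = 0.
For example, with z=1:
t1 = NAND(z, y) = NAND(1, 0) = 1
t2 = OR(x, t1) = OR(1, 1) = 1
t3 = NOR(t2, t1) = NOR(1, 1) = 0
t4 = NAND(w, t3) = NAND(0, 0) = 1
t5 = XOR(t4, t1) = XOR(1, 1) = 0
t6 = NAND(u, t5) = NAND(1, 0) = 1
giving t6 = 1 ≠ 0.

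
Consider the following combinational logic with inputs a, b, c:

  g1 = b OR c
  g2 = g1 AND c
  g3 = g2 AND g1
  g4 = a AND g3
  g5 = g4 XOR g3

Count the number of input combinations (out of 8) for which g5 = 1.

2

g5 = g4 XOR g3 must be 1, so g4 and g3 differ.
Enumerating the 8 input combinations, 2 give g5 = 1 and 6 give g5 = 0.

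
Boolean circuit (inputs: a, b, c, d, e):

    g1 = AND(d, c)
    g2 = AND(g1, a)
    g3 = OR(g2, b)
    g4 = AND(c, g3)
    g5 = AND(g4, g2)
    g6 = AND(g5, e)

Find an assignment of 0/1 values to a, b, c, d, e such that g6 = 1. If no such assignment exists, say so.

g6 = AND(g5, e) must be 1, so both g5 = 1 and e = 1.
Check with a=1, b=0, c=1, d=1, e=1:
g1 = AND(d, c) = AND(1, 1) = 1
g2 = AND(g1, a) = AND(1, 1) = 1
g3 = OR(g2, b) = OR(1, 0) = 1
g4 = AND(c, g3) = AND(1, 1) = 1
g5 = AND(g4, g2) = AND(1, 1) = 1
g6 = AND(g5, e) = AND(1, 1) = 1
So g6 = 1 as required.

a=1, b=0, c=1, d=1, e=1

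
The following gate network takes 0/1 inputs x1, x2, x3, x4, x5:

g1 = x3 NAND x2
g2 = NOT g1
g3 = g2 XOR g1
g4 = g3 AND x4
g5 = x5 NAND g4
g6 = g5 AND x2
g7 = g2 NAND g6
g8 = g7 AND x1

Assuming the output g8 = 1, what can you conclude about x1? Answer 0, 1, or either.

g8 = g7 AND x1 must be 1, so both g7 = 1 and x1 = 1.
Every assignment with g8 = 1 has x1 = 1; there are 13 such assignment(s).

1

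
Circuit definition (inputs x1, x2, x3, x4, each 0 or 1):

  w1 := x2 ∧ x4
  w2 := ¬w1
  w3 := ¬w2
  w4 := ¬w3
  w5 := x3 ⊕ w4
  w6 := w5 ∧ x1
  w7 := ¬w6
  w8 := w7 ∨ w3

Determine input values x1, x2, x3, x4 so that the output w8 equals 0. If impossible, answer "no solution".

x1=1 x2=1 x3=0 x4=0

w8 = w7 ∨ w3 must be 0, so both w7 = 0 and w3 = 0.
w7 = ¬w6 must be 0, so w6 = 1.
Check with x1=1 x2=1 x3=0 x4=0:
w1 = x2 ∧ x4 = 1 ∧ 0 = 0
w2 = ¬w1 = ¬0 = 1
w3 = ¬w2 = ¬1 = 0
w4 = ¬w3 = ¬0 = 1
w5 = x3 ⊕ w4 = 0 ⊕ 1 = 1
w6 = w5 ∧ x1 = 1 ∧ 1 = 1
w7 = ¬w6 = ¬1 = 0
w8 = w7 ∨ w3 = 0 ∨ 0 = 0
So w8 = 0 as required.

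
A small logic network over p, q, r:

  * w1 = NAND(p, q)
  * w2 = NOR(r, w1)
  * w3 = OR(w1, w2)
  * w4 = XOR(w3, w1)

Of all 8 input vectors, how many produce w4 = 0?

7

w4 = XOR(w3, w1) must be 0, so w3 and w1 are equal.
Enumerating the 8 input combinations, 7 give w4 = 0 and 1 give w4 = 1.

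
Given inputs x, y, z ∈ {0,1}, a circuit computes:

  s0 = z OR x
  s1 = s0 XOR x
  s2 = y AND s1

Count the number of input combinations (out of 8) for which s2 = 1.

s2 = y AND s1 must be 1, so both y = 1 and s1 = 1.
s1 = s0 XOR x must be 1, so s0 and x differ.
Satisfying assignments:
  x=0, y=1, z=1

1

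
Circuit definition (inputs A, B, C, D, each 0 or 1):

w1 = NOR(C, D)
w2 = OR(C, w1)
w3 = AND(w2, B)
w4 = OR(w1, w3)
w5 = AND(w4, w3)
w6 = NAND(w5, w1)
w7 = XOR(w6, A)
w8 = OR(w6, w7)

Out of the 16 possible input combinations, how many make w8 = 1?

15

w8 = OR(w6, w7) must be 1, so at least one of w6, w7 is 1.
Enumerating the 16 input combinations, 15 give w8 = 1 and 1 give w8 = 0.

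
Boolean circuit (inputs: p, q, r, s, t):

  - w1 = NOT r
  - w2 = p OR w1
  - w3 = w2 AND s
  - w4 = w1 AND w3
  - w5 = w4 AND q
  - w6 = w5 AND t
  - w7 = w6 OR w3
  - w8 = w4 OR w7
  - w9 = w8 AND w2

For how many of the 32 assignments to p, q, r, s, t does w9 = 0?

20

w9 = w8 AND w2 must be 0, so at least one of w8, w2 is 0.
Enumerating the 32 input combinations, 20 give w9 = 0 and 12 give w9 = 1.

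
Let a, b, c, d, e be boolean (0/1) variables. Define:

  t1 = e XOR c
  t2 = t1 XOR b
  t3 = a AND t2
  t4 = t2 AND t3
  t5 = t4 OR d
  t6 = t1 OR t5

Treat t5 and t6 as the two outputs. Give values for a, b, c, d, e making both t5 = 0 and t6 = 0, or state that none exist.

Check with a=0 b=0 c=1 d=0 e=1:
t1 = e XOR c = 1 XOR 1 = 0
t2 = t1 XOR b = 0 XOR 0 = 0
t3 = a AND t2 = 0 AND 0 = 0
t4 = t2 AND t3 = 0 AND 0 = 0
t5 = t4 OR d = 0 OR 0 = 0
t6 = t1 OR t5 = 0 OR 0 = 0
So t5 = 0 and t6 = 0.

a=0 b=0 c=1 d=0 e=1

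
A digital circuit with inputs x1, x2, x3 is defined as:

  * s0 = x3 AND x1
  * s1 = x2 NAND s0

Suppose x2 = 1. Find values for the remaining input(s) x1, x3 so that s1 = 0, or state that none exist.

s1 = x2 NAND s0 must be 0, so both x2 = 1 and s0 = 1.
Check with x2 = 1 and x1=1, x3=1:
s0 = x3 AND x1 = 1 AND 1 = 1
s1 = x2 NAND s0 = 1 NAND 1 = 0
So s1 = 0.

x1=1, x3=1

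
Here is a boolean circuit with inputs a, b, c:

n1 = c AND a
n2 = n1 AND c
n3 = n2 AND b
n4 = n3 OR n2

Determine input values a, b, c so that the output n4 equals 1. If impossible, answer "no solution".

n4 = n3 OR n2 must be 1, so at least one of n3, n2 is 1.
Check with a=1, b=0, c=1:
n1 = c AND a = 1 AND 1 = 1
n2 = n1 AND c = 1 AND 1 = 1
n3 = n2 AND b = 1 AND 0 = 0
n4 = n3 OR n2 = 0 OR 1 = 1
So n4 = 1 as required.

a=1, b=0, c=1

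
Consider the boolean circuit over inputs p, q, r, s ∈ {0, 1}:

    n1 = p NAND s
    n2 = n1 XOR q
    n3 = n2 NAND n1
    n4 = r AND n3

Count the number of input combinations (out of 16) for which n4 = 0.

11

n4 = r AND n3 must be 0, so at least one of r, n3 is 0.
Enumerating the 16 input combinations, 11 give n4 = 0 and 5 give n4 = 1.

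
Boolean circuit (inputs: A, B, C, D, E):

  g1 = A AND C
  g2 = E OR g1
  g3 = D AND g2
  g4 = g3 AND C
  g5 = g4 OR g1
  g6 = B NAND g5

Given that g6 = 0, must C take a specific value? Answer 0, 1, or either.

g6 = B NAND g5 must be 0, so both B = 1 and g5 = 1.
g5 = g4 OR g1 must be 1, so at least one of g4, g1 is 1.
Every assignment with g6 = 0 has C = 1; there are 5 such assignment(s).

1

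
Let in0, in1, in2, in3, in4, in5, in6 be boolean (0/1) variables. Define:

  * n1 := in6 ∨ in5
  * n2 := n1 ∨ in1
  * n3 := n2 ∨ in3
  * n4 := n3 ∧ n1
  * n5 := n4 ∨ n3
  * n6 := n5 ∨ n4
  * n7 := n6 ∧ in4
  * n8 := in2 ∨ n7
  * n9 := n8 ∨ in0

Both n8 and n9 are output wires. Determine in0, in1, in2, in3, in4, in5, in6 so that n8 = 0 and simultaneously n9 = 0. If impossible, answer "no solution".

Check with in0=0, in1=0, in2=0, in3=1, in4=0, in5=0, in6=0:
n1 = in6 ∨ in5 = 0 ∨ 0 = 0
n2 = n1 ∨ in1 = 0 ∨ 0 = 0
n3 = n2 ∨ in3 = 0 ∨ 1 = 1
n4 = n3 ∧ n1 = 1 ∧ 0 = 0
n5 = n4 ∨ n3 = 0 ∨ 1 = 1
n6 = n5 ∨ n4 = 1 ∨ 0 = 1
n7 = n6 ∧ in4 = 1 ∧ 0 = 0
n8 = in2 ∨ n7 = 0 ∨ 0 = 0
n9 = n8 ∨ in0 = 0 ∨ 0 = 0
So n8 = 0 and n9 = 0.

in0=0, in1=0, in2=0, in3=1, in4=0, in5=0, in6=0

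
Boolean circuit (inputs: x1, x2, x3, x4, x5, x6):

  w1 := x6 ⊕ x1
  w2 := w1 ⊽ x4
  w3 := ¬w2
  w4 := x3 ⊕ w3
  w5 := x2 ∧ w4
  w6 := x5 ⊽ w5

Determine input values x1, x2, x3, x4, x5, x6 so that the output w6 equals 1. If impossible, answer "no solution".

x1=1, x2=0, x3=0, x4=0, x5=0, x6=1

w6 = x5 ⊽ w5 must be 1, so both x5 = 0 and w5 = 0.
Check with x1=1, x2=0, x3=0, x4=0, x5=0, x6=1:
w1 = x6 ⊕ x1 = 1 ⊕ 1 = 0
w2 = w1 ⊽ x4 = 0 ⊽ 0 = 1
w3 = ¬w2 = ¬1 = 0
w4 = x3 ⊕ w3 = 0 ⊕ 0 = 0
w5 = x2 ∧ w4 = 0 ∧ 0 = 0
w6 = x5 ⊽ w5 = 0 ⊽ 0 = 1
So w6 = 1 as required.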